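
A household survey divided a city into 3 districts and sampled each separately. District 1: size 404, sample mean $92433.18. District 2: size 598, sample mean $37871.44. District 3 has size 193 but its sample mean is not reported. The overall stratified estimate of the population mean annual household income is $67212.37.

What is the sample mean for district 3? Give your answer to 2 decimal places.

105329.83

N = 404 + 598 + 193 = 1195.
Overall total = μ·N = 67212.37·1195 = 80318782.15.
Subtract the known strata: 404·92433.18 + 598·37871.44 = 59990125.84.
Remaining total for district 3: 80318782.15 − 59990125.84 = 20328656.31.
Divide by its size: 20328656.31 / 193 = 105329.8254... → 105329.83.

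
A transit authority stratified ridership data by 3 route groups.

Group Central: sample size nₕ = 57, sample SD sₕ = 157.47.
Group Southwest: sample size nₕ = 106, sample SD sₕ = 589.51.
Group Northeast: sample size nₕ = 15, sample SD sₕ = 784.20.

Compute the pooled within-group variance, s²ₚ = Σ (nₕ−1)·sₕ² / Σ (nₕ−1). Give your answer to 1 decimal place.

Degrees of freedom: 56 + 105 + 14 = 175.
Σ(nₕ−1)sₕ² = 56·24796.8009 + 105·347522.0401 + 14·614969.64 = 46488010.0209.
s²ₚ = 46488010.0209 / 175 = 265645.772... → 265645.8.

265645.8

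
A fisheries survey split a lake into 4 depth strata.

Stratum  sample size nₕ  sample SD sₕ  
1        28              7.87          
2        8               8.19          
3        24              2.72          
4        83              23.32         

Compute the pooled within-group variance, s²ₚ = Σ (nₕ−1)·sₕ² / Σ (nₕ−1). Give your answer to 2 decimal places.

337.45

Degrees of freedom: 27 + 7 + 23 + 82 = 139.
Σ(nₕ−1)sₕ² = 27·61.9369 + 7·67.0761 + 23·7.3984 + 82·543.8224 = 46905.429.
s²ₚ = 46905.429 / 139 = 337.4491... → 337.45.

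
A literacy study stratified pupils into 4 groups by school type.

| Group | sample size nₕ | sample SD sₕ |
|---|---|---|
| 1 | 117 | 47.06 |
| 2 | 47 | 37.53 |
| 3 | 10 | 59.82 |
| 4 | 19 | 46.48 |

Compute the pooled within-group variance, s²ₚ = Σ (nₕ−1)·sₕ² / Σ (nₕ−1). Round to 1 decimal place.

1: (117−1)·47.06² = 116·2214.6436 = 256898.6576
2: (47−1)·37.53² = 46·1408.5009 = 64791.0414
3: (10−1)·59.82² = 9·3578.4324 = 32205.8916
4: (19−1)·46.48² = 18·2160.3904 = 38887.0272
Numerator = 392782.6178; denominator = Σ(nₕ−1) = 189.
s²ₚ = 392782.6178/189 = 2078.215... → 2078.2.

2078.2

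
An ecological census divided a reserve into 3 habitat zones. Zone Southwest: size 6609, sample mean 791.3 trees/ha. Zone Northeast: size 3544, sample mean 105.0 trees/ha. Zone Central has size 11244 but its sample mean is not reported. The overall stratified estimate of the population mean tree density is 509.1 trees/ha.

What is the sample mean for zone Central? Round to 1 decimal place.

N = 6609 + 3544 + 11244 = 21397.
Overall total = μ·N = 509.1·21397 = 10893212.7.
Subtract the known strata: 6609·791.3 + 3544·105.0 = 5601821.7.
Remaining total for zone Central: 10893212.7 − 5601821.7 = 5291391.
Divide by its size: 5291391 / 11244 = 470.597... → 470.6.

470.6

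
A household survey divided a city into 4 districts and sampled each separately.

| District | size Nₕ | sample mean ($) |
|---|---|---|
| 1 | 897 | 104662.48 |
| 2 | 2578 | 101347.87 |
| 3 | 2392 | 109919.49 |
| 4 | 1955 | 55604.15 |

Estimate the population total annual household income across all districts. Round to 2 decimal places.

Population total = Σ Nₕ·x̄ₕ (each stratum's size times its mean).
897·104662.48 + 2578·101347.87 + 2392·109919.49 + 1955·55604.15 = 93882244.56 + 261274808.86 + 262927420.08 + 108706113.25 = 726790586.75.

726790586.75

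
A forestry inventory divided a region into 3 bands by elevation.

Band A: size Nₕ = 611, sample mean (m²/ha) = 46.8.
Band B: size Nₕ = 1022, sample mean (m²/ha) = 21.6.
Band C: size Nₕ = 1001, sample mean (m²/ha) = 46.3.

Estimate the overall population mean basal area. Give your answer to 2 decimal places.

36.83

N = 611 + 1022 + 1001 = 2634.
Weight each subgroup mean by Nₕ/N and sum.
Σ Nₕx̄ₕ = 611·46.8 + 1022·21.6 + 1001·46.3 = 28594.8 + 22075.2 + 46346.3 = 97016.3.
Divide by N: 97016.3 / 2634 = 36.8323... → 36.83.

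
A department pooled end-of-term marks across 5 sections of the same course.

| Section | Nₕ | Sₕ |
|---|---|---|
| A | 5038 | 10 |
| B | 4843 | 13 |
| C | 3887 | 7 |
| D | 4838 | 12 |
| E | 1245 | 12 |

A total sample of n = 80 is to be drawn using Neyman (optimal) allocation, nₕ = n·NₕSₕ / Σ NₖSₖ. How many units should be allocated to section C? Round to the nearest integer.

10

Σ NₕSₕ = 5038·10 + 4843·13 + 3887·7 + 4838·12 + 1245·12 = 213544.
Share for C: 27209/213544 = 0.12742.
n_C = 80 × 0.12742 = 10.193... → 10.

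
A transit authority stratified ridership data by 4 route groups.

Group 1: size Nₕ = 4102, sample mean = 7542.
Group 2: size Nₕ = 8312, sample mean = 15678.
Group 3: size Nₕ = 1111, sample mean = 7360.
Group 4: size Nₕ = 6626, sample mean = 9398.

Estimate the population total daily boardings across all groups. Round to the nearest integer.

231700928

Population total = Σ Nₕ·x̄ₕ (each stratum's size times its mean).
4102·7542 + 8312·15678 + 1111·7360 + 6626·9398 = 30937284 + 130315536 + 8176960 + 62271148 = 231700928.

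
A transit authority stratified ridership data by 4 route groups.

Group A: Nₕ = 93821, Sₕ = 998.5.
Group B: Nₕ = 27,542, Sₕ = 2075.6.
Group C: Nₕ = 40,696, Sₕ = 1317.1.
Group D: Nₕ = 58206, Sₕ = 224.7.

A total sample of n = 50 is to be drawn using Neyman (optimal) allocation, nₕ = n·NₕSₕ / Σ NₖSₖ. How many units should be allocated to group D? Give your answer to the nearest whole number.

A: NₕSₕ = 93821·998.5 = 93680268.5
B: NₕSₕ = 27542·2075.6 = 57166175.2
C: NₕSₕ = 40696·1317.1 = 53600701.6
D: NₕSₕ = 58206·224.7 = 13078888.2
Σ NₕSₕ = 217526033.5.
n_D = 50·13078888.2/217526033.5 = 3.006... → 3.

3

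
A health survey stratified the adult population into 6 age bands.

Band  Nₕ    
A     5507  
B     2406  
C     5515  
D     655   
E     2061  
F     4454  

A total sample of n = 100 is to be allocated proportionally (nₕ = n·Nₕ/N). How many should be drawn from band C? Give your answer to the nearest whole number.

27

N = 5507 + 2406 + 5515 + 655 + 2061 + 4454 = 20598.
n_C = 100·5515/20598 = 26.774... → 27.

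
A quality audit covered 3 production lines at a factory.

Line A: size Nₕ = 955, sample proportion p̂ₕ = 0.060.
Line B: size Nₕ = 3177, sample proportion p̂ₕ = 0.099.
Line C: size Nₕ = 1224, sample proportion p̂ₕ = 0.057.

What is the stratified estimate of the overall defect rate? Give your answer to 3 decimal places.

0.082

Wₕ = Nₕ/N with N = 5356: 0.1783, 0.5932, 0.2285.
p̂_st = 0.1783·0.060 + 0.5932·0.099 + 0.2285·0.057 ≈ 0.08245... → 0.082.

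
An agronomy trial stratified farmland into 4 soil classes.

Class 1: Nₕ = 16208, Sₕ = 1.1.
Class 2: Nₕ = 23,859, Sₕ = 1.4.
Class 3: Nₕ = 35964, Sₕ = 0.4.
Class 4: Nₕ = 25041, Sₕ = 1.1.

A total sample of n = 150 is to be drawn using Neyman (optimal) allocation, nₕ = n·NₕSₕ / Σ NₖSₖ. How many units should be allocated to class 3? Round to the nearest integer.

Σ NₕSₕ = 16208·1.1 + 23859·1.4 + 35964·0.4 + 25041·1.1 = 93162.1.
Share for 3: 14385.6/93162.1 = 0.15441.
n_3 = 150 × 0.15441 = 23.162... → 23.

23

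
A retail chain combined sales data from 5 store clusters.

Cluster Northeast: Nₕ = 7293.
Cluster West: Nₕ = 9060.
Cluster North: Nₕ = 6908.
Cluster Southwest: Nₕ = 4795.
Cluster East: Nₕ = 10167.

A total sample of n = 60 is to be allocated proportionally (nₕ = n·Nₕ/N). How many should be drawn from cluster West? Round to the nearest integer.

Share of cluster West = 9060/38223 = 0.23703.
Allocate 60 × 0.23703 = 14.222... → 14.

14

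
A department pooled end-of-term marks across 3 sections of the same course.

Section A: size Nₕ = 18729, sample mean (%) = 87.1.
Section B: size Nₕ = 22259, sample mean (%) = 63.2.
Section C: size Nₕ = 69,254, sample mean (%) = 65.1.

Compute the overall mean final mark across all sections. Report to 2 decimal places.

N = 110242; weights Wₕ = Nₕ/N = (0.1699, 0.2019, 0.6282).
x̄_st = Σ Wₕ·x̄ₕ = 0.1699·87.1 + 0.2019·63.2 + 0.6282·65.1 ≈ 68.4539...
→ 68.45.

68.45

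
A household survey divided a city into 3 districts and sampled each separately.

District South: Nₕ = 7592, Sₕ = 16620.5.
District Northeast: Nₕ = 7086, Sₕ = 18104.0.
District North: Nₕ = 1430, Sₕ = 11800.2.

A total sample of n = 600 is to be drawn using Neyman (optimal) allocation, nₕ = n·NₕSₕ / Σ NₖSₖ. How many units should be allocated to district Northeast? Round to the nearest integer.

South: NₕSₕ = 7592·16620.5 = 126182836
Northeast: NₕSₕ = 7086·18104.0 = 128284944
North: NₕSₕ = 1430·11800.2 = 16874286
Σ NₕSₕ = 271342066.
n_Northeast = 600·128284944/271342066 = 283.668... → 284.

284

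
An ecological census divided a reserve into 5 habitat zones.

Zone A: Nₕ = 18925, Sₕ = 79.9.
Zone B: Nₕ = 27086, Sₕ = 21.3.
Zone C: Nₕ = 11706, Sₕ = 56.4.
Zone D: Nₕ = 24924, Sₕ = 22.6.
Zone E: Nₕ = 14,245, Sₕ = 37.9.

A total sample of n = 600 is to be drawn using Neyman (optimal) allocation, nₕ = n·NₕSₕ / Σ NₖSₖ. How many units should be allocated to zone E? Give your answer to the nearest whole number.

84

A: NₕSₕ = 18925·79.9 = 1512107.5
B: NₕSₕ = 27086·21.3 = 576931.8
C: NₕSₕ = 11706·56.4 = 660218.4
D: NₕSₕ = 24924·22.6 = 563282.4
E: NₕSₕ = 14245·37.9 = 539885.5
Σ NₕSₕ = 3852425.6.
n_E = 600·539885.5/3852425.6 = 84.085... → 84.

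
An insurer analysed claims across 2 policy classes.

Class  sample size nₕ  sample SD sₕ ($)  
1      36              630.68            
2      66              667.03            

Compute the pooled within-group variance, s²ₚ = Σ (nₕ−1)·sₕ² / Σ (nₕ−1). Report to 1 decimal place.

428418.9

Degrees of freedom: 35 + 65 = 100.
Σ(nₕ−1)sₕ² = 35·397757.2624 + 65·444929.0209 = 42841890.5425.
s²ₚ = 42841890.5425 / 100 = 428418.905... → 428418.9.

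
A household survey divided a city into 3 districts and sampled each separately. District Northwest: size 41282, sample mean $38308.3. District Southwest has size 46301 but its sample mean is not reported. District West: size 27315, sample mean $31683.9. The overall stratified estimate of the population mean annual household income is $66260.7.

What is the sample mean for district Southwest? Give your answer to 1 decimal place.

Σ Nₕx̄ₕ = N·μ, so 46301·x̄_Southwest = 114898·66260.7 − (41282·38308.3 + 27315·31683.9).
= 7613221908.6 − 2446888969.1 = 5166332939.5.
x̄_Southwest = 5166332939.5 / 46301 = 111581.455... → 111581.5.

111581.5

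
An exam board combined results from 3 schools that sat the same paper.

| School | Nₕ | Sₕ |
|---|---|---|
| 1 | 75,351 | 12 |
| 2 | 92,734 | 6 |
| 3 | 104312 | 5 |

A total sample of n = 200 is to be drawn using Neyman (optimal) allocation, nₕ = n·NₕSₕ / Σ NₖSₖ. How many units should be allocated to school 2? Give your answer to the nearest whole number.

1: NₕSₕ = 75351·12 = 904212
2: NₕSₕ = 92734·6 = 556404
3: NₕSₕ = 104312·5 = 521560
Σ NₕSₕ = 1982176.
n_2 = 200·556404/1982176 = 56.141... → 56.

56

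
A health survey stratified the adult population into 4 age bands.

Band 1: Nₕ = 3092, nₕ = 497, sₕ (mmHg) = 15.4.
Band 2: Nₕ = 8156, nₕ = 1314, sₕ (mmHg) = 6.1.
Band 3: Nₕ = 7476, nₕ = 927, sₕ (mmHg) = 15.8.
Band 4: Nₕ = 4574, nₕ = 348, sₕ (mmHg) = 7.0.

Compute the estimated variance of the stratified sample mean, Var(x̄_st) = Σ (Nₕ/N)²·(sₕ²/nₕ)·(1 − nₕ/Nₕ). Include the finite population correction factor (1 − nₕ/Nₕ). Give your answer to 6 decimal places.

0.039270

N = 23298. Term for each stratum: Wₕ²sₕ²/nₕ·(1−nₕ/Nₕ).
Var(x̄_st) = 0.007053824 + 0.002911302 + 0.024290779 + 0.005014241 = 0.039270146 → 0.039270.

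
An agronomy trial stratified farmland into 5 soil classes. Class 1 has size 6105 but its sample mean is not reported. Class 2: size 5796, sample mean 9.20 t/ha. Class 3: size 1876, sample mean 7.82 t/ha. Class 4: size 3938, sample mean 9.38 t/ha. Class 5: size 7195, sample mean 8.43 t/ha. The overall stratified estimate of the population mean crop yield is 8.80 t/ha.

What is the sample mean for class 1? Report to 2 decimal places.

8.78

N = 6105 + 5796 + 1876 + 3938 + 7195 = 24910.
Overall total = μ·N = 8.80·24910 = 219208.
Subtract the known strata: 5796·9.20 + 1876·7.82 + 3938·9.38 + 7195·8.43 = 165585.81.
Remaining total for class 1: 219208 − 165585.81 = 53622.19.
Divide by its size: 53622.19 / 6105 = 8.7833... → 8.78.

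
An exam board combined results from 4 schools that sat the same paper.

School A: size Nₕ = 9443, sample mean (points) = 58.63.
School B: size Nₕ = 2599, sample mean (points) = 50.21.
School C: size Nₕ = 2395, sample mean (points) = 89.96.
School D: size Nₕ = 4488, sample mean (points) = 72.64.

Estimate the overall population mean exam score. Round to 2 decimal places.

x̄_st = (Σ Nₕx̄ₕ) / (Σ Nₕ) = (9443·58.63 + 2599·50.21 + 2395·89.96 + 4488·72.64) / 18925
= 1225601.4 / 18925 = 64.7610... → 64.76.

64.76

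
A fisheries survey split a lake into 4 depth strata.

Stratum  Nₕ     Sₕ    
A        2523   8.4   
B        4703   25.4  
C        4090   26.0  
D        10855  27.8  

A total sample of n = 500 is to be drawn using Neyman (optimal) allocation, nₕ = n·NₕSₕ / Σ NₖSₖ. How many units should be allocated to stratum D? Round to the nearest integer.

Σ NₕSₕ = 2523·8.4 + 4703·25.4 + 4090·26.0 + 10855·27.8 = 548758.4.
Share for D: 301769/548758.4 = 0.54991.
n_D = 500 × 0.54991 = 274.956... → 275.

275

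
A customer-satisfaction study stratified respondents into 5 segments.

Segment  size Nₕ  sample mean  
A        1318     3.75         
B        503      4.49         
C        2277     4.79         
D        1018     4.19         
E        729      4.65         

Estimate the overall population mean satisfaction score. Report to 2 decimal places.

4.41

N = 5845; weights Wₕ = Nₕ/N = (0.2255, 0.0861, 0.3896, 0.1742, 0.1247).
x̄_st = Σ Wₕ·x̄ₕ = 0.2255·3.75 + 0.0861·4.49 + 0.3896·4.79 + 0.1742·4.19 + 0.1247·4.65 ≈ 4.4077...
→ 4.41.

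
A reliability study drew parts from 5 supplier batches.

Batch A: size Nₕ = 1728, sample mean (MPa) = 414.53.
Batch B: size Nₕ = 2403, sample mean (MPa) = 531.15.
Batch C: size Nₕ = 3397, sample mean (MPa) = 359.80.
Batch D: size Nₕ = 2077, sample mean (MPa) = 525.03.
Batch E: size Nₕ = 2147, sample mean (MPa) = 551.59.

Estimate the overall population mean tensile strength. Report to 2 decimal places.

N = 11752; weights Wₕ = Nₕ/N = (0.1470, 0.2045, 0.2891, 0.1767, 0.1827).
x̄_st = Σ Wₕ·x̄ₕ = 0.1470·414.53 + 0.2045·531.15 + 0.2891·359.80 + 0.1767·525.03 + 0.1827·551.59 ≈ 467.1250...
→ 467.12.

467.12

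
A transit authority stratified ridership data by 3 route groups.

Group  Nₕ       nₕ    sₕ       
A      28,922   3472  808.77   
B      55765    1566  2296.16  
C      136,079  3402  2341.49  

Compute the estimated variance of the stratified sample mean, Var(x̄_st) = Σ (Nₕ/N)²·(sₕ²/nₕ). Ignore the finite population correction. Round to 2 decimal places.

830.36

N = 220766; Wₕ = Nₕ/N.
group A: (28922/220766)²·808.77²/3472 = 3.23342
group B: (55765/220766)²·2296.16²/1566 = 214.81845
group C: (136079/220766)²·2341.49²/3402 = 612.30548
Sum = 830.35735 → 830.36.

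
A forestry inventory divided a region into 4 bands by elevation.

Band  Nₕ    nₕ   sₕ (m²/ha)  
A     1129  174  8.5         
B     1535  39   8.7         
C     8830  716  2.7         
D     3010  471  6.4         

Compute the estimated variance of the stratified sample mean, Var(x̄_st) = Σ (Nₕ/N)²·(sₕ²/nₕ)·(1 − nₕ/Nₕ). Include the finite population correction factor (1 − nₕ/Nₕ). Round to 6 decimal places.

0.029941

N = 14504. Term for each stratum: Wₕ²sₕ²/nₕ·(1−nₕ/Nₕ).
Var(x̄_st) = 0.002128190 + 0.021185479 + 0.003467645 + 0.003159313 = 0.029940627 → 0.029941.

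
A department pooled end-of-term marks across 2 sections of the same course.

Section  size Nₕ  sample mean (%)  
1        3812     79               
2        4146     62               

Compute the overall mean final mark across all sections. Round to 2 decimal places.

N = 7958; weights Wₕ = Nₕ/N = (0.4790, 0.5210).
x̄_st = Σ Wₕ·x̄ₕ = 0.4790·79 + 0.5210·62 ≈ 70.1433...
→ 70.14.

70.14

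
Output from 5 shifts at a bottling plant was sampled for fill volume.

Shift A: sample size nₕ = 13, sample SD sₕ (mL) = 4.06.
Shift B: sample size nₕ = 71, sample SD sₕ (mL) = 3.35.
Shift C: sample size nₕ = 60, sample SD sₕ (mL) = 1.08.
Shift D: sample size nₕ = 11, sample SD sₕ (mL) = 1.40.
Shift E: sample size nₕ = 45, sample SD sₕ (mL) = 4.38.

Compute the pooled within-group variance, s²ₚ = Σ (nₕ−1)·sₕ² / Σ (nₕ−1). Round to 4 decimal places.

9.8252

Degrees of freedom: 12 + 70 + 59 + 10 + 44 = 195.
Σ(nₕ−1)sₕ² = 12·16.4836 + 70·11.2225 + 59·1.1664 + 10·1.96 + 44·19.1844 = 1915.9094.
s²ₚ = 1915.9094 / 195 = 9.825176... → 9.8252.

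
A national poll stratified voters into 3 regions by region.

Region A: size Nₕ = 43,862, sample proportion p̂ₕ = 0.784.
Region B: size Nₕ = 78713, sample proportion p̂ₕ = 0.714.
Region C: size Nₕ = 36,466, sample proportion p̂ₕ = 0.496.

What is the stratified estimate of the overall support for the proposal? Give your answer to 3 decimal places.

Wₕ = Nₕ/N with N = 159041: 0.2758, 0.4949, 0.2293.
p̂_st = 0.2758·0.784 + 0.4949·0.714 + 0.2293·0.496 ≈ 0.68332... → 0.683.

0.683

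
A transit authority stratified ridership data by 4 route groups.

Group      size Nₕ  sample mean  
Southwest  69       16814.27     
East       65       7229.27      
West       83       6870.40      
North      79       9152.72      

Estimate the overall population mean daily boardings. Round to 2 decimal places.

9876.34

x̄_st = (Σ Nₕx̄ₕ) / (Σ Nₕ) = (69·16814.27 + 65·7229.27 + 83·6870.40 + 79·9152.72) / 296
= 2923395.26 / 296 = 9876.3353... → 9876.34.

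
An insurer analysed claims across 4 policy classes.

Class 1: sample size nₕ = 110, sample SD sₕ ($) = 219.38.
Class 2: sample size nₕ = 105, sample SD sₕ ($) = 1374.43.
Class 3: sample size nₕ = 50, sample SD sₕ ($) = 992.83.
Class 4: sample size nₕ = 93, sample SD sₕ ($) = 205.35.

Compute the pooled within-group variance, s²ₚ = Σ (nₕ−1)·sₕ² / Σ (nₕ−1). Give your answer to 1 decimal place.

1: (110−1)·219.38² = 109·48127.5844 = 5245906.6996
2: (105−1)·1374.43² = 104·1889057.8249 = 196462013.7896
3: (50−1)·992.83² = 49·985711.4089 = 48299859.0361
4: (93−1)·205.35² = 92·42168.6225 = 3879513.27
Numerator = 253887292.7953; denominator = Σ(nₕ−1) = 354.
s²ₚ = 253887292.7953/354 = 717195.742... → 717195.7.

717195.7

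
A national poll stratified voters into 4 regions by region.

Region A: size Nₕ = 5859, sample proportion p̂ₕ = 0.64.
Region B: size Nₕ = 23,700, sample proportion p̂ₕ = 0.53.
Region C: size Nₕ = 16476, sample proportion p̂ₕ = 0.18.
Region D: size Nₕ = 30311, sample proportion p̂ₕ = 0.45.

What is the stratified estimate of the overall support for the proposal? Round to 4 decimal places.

0.4311

N = 5859 + 23700 + 16476 + 30311 = 76346.
Overall proportion = Σ (Nₕ/N)·p̂ₕ.
Σ Nₕp̂ₕ = 3749.76 + 12561 + 2965.68 + 13639.95 = 32916.39.
32916.39 / 76346 = 0.431148... → 0.4311.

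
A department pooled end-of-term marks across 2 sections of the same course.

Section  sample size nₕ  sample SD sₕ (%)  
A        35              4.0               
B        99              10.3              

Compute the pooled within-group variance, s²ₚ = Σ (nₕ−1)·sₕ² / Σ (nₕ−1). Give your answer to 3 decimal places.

82.885

Degrees of freedom: 34 + 98 = 132.
Σ(nₕ−1)sₕ² = 34·16 + 98·106.09 = 10940.82.
s²ₚ = 10940.82 / 132 = 82.885 → 82.885.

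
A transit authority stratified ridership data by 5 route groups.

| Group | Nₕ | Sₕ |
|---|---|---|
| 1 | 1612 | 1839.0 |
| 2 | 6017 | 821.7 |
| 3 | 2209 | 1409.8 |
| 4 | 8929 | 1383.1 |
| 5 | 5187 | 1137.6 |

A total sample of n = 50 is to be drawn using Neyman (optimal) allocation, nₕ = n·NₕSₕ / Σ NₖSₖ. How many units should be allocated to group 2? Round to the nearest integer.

8

1: NₕSₕ = 1612·1839.0 = 2964468
2: NₕSₕ = 6017·821.7 = 4944168.9
3: NₕSₕ = 2209·1409.8 = 3114248.2
4: NₕSₕ = 8929·1383.1 = 12349699.9
5: NₕSₕ = 5187·1137.6 = 5900731.2
Σ NₕSₕ = 29273316.2.
n_2 = 50·4944168.9/29273316.2 = 8.445... → 8.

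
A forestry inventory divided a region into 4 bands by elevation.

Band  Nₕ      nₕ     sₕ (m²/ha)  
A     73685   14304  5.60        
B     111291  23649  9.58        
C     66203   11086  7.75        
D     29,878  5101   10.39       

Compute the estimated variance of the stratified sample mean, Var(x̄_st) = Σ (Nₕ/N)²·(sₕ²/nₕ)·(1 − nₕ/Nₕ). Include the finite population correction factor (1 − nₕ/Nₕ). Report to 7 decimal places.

N = 281057; Wₕ = Nₕ/N.
band A: (73685/281057)²·5.60²/14304·(1 − 14304/73685) = 0.0001214385
band B: (111291/281057)²·9.58²/23649·(1 − 23649/111291) = 0.0004791834
band C: (66203/281057)²·7.75²/11086·(1 − 11086/66203) = 0.0002502666
band D: (29878/281057)²·10.39²/5101·(1 − 5101/29878) = 0.0001983294
Sum = 0.0010492180 → 0.0010492.

0.0010492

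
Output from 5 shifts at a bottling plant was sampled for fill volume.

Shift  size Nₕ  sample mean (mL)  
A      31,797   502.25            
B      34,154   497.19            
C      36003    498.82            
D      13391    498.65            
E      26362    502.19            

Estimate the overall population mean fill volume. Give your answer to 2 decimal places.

N = 141707; weights Wₕ = Nₕ/N = (0.2244, 0.2410, 0.2541, 0.0945, 0.1860).
x̄_st = Σ Wₕ·x̄ₕ = 0.2244·502.25 + 0.2410·497.19 + 0.2541·498.82 + 0.0945·498.65 + 0.1860·502.19 ≈ 499.8076...
→ 499.81.

499.81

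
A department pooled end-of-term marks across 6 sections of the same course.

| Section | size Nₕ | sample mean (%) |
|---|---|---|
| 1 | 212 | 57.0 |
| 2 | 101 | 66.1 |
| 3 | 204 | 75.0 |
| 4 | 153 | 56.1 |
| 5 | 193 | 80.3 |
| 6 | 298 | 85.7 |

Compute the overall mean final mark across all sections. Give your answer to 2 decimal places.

72.08

N = 1161; weights Wₕ = Nₕ/N = (0.1826, 0.0870, 0.1757, 0.1318, 0.1662, 0.2567).
x̄_st = Σ Wₕ·x̄ₕ = 0.1826·57.0 + 0.0870·66.1 + 0.1757·75.0 + 0.1318·56.1 + 0.1662·80.3 + 0.2567·85.7 ≈ 72.0757...
→ 72.08.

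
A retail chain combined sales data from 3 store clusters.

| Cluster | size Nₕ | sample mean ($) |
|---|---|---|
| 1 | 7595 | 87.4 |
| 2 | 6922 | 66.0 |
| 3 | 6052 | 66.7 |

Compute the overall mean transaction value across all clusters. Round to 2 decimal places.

x̄_st = (Σ Nₕx̄ₕ) / (Σ Nₕ) = (7595·87.4 + 6922·66.0 + 6052·66.7) / 20569
= 1524323.4 / 20569 = 74.1078... → 74.11.

74.11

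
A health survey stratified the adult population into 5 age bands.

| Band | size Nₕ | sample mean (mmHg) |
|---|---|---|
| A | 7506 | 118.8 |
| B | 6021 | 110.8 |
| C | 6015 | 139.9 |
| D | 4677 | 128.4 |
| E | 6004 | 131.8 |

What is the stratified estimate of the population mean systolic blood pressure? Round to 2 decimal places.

N = 7506 + 6021 + 6015 + 4677 + 6004 = 30223.
The stratified mean weights each stratum mean by its population share Nₕ/N.
Σ Nₕx̄ₕ = 7506·118.8 + 6021·110.8 + 6015·139.9 + 4677·128.4 + 6004·131.8 = 891712.8 + 667126.8 + 841498.5 + 600526.8 + 791327.2 = 3792192.1.
Divide by N: 3792192.1 / 30223 = 125.4737... → 125.47.

125.47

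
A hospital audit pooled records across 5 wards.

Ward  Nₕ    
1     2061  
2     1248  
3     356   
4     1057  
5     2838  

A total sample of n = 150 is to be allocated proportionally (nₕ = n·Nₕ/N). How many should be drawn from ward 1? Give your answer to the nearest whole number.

N = 2061 + 1248 + 356 + 1057 + 2838 = 7560.
n_1 = 150·2061/7560 = 40.893... → 41.

41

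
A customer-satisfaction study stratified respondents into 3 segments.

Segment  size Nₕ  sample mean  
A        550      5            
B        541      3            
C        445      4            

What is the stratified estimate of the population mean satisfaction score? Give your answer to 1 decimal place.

4.0

N = 1536; weights Wₕ = Nₕ/N = (0.3581, 0.3522, 0.2897).
x̄_st = Σ Wₕ·x̄ₕ = 0.3581·5 + 0.3522·3 + 0.2897·4 ≈ 4.006...
→ 4.0.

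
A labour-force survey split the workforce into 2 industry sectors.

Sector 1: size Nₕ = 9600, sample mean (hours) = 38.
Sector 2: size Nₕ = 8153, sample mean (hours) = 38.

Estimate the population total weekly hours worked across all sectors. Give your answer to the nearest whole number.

674614

Population total = Σ Nₕ·x̄ₕ (each stratum's size times its mean).
9600·38 + 8153·38 = 364800 + 309814 = 674614.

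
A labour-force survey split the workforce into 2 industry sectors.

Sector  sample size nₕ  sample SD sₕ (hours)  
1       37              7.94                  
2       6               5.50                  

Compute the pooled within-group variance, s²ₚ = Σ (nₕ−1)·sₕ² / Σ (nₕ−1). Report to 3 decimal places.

1: (37−1)·7.94² = 36·63.0436 = 2269.5696
2: (6−1)·5.50² = 5·30.25 = 151.25
Numerator = 2420.8196; denominator = Σ(nₕ−1) = 41.
s²ₚ = 2420.8196/41 = 59.04438... → 59.044.

59.044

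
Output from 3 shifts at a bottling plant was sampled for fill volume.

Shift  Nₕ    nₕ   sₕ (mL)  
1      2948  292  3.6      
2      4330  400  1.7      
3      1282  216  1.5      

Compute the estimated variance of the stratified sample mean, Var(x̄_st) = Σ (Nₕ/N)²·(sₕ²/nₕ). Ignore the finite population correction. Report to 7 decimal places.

0.0073465

N = 8560. Term for each stratum: Wₕ²sₕ²/nₕ.
Var(x̄_st) = 0.0052641660 + 0.0018486986 + 0.0002336454 = 0.0073465101 → 0.0073465.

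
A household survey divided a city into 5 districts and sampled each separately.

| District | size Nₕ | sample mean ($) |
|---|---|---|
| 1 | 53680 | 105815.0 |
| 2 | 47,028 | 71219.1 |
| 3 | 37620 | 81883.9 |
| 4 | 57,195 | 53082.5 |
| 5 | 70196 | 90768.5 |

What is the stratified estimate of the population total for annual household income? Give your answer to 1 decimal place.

Population total = Σ Nₕ·x̄ₕ (each stratum's size times its mean).
53680·105815.0 + 47028·71219.1 + 37620·81883.9 + 57195·53082.5 + 70196·90768.5 = 5680149200 + 3349291834.8 + 3080472318 + 3036053587.5 + 6371585626 = 21517552566.3.

21517552566.3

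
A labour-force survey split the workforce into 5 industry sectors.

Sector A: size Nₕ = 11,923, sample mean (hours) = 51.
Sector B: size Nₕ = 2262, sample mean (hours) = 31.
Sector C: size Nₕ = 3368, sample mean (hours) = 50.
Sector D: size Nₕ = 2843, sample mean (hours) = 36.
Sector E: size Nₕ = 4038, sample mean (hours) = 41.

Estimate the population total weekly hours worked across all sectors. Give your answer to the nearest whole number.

1114501

Estimate total by summing Nₕ·x̄ₕ over strata.
11923·51 + 2262·31 + 3368·50 + 2843·36 + 4038·41 = 608073 + 70122 + 168400 + 102348 + 165558 = 1114501.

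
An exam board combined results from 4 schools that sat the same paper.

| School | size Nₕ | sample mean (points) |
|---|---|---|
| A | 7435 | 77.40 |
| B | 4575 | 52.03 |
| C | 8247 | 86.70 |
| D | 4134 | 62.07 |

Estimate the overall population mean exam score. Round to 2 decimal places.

x̄_st = (Σ Nₕx̄ₕ) / (Σ Nₕ) = (7435·77.40 + 4575·52.03 + 8247·86.70 + 4134·62.07) / 24391
= 1785118.53 / 24391 = 73.1876... → 73.19.

73.19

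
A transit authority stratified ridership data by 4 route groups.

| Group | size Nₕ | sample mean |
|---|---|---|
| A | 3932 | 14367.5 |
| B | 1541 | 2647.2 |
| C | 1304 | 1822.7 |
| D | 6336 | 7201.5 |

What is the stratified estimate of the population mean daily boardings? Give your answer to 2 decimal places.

N = 3932 + 1541 + 1304 + 6336 = 13113.
The stratified mean weights each stratum mean by its population share Nₕ/N.
Σ Nₕx̄ₕ = 3932·14367.5 + 1541·2647.2 + 1304·1822.7 + 6336·7201.5 = 56493010 + 4079335.2 + 2376800.8 + 45628704 = 108577850.
Divide by N: 108577850 / 13113 = 8280.1685... → 8280.17.

8280.17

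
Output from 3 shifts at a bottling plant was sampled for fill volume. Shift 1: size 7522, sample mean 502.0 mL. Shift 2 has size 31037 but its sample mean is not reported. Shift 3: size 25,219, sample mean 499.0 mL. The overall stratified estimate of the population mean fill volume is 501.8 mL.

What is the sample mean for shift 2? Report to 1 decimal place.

504.0

Σ Nₕx̄ₕ = N·μ, so 31037·x̄_2 = 63778·501.8 − (7522·502.0 + 25219·499.0).
= 32003800.4 − 16360325 = 15643475.4.
x̄_2 = 15643475.4 / 31037 = 504.027... → 504.0.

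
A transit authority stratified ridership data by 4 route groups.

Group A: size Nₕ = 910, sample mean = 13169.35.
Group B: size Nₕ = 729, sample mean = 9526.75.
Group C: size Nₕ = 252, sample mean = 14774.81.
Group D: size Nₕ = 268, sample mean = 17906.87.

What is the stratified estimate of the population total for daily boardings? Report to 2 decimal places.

Population total = Σ Nₕ·x̄ₕ (each stratum's size times its mean).
910·13169.35 + 729·9526.75 + 252·14774.81 + 268·17906.87 = 11984108.5 + 6945000.75 + 3723252.12 + 4799041.16 = 27451402.53.

27451402.53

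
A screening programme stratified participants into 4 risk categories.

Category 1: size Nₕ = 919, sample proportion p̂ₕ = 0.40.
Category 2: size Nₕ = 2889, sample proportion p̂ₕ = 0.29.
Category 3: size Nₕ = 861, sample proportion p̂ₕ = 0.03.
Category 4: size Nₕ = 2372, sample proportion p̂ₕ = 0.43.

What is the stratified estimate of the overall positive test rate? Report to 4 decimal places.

0.3197

Wₕ = Nₕ/N with N = 7041: 0.1305, 0.4103, 0.1223, 0.3369.
p̂_st = 0.1305·0.40 + 0.4103·0.29 + 0.1223·0.03 + 0.3369·0.43 ≈ 0.319727... → 0.3197.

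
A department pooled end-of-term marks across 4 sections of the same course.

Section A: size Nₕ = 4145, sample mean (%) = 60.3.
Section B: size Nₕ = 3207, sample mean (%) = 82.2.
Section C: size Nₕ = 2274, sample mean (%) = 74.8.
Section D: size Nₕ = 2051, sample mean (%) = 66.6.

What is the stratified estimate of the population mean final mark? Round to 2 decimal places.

70.24

N = 11677; weights Wₕ = Nₕ/N = (0.3550, 0.2746, 0.1947, 0.1756).
x̄_st = Σ Wₕ·x̄ₕ = 0.3550·60.3 + 0.2746·82.2 + 0.1947·74.8 + 0.1756·66.6 ≈ 70.2450...
→ 70.24.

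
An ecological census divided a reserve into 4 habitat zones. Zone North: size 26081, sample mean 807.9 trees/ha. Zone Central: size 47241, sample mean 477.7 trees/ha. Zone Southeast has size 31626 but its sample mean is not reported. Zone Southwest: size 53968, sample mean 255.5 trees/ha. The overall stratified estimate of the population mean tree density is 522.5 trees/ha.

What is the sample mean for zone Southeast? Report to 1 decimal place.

809.7

Σ Nₕx̄ₕ = N·μ, so 31626·x̄_Southeast = 158916·522.5 − (26081·807.9 + 47241·477.7 + 53968·255.5).
= 83033610 − 57426689.6 = 25606920.4.
x̄_Southeast = 25606920.4 / 31626 = 809.679... → 809.7.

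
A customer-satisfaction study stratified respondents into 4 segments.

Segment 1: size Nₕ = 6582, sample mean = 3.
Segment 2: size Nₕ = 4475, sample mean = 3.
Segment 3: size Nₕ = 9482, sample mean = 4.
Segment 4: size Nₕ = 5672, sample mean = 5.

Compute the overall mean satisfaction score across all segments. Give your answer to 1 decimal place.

N = 6582 + 4475 + 9482 + 5672 = 26211.
Weight each subgroup mean by Nₕ/N and sum.
Σ Nₕx̄ₕ = 6582·3 + 4475·3 + 9482·4 + 5672·5 = 19746 + 13425 + 37928 + 28360 = 99459.
Divide by N: 99459 / 26211 = 3.795... → 3.8.

3.8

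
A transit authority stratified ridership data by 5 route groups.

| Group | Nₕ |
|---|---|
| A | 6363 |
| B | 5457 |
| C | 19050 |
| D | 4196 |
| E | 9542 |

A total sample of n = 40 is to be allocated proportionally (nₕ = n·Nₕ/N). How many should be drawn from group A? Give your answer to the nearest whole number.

6

N = 6363 + 5457 + 19050 + 4196 + 9542 = 44608.
n_A = 40·6363/44608 = 5.706... → 6.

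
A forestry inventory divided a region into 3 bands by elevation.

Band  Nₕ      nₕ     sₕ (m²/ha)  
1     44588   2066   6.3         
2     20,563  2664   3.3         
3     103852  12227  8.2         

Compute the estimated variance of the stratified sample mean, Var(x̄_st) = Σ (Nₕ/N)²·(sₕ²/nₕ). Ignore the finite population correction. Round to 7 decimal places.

N = 169003; Wₕ = Nₕ/N.
band 1: (44588/169003)²·6.3²/2066 = 0.0013372048
band 2: (20563/169003)²·3.3²/2664 = 0.0000605171
band 3: (103852/169003)²·8.2²/12227 = 0.0020765801
Sum = 0.0034743020 → 0.0034743.

0.0034743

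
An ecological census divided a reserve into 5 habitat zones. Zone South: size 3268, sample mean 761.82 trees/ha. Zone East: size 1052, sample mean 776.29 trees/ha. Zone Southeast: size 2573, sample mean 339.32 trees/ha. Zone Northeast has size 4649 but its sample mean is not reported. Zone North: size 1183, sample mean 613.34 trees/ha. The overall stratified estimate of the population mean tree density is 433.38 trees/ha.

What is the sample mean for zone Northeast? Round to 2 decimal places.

131.17

N = 3268 + 1052 + 2573 + 4649 + 1183 = 12725.
Overall total = μ·N = 433.38·12725 = 5514760.5.
Subtract the known strata: 3268·761.82 + 1052·776.29 + 2573·339.32 + 1183·613.34 = 4904936.42.
Remaining total for zone Northeast: 5514760.5 − 4904936.42 = 609824.08.
Divide by its size: 609824.08 / 4649 = 131.1732... → 131.17.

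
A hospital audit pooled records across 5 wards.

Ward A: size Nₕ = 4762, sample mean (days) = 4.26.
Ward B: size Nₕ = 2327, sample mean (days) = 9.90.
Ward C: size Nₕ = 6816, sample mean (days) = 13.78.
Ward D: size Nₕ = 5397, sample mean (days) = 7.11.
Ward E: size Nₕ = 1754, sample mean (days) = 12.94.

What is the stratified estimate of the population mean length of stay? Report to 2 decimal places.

9.42

N = 21056; weights Wₕ = Nₕ/N = (0.2262, 0.1105, 0.3237, 0.2563, 0.0833).
x̄_st = Σ Wₕ·x̄ₕ = 0.2262·4.26 + 0.1105·9.90 + 0.3237·13.78 + 0.2563·7.11 + 0.0833·12.94 ≈ 9.4186...
→ 9.42.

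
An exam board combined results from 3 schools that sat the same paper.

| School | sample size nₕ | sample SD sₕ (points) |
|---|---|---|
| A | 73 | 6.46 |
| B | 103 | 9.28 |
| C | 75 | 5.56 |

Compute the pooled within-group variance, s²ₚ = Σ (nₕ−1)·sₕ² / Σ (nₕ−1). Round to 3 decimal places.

56.760

Degrees of freedom: 72 + 102 + 74 = 248.
Σ(nₕ−1)sₕ² = 72·41.7316 + 102·86.1184 + 74·30.9136 = 14076.3584.
s²ₚ = 14076.3584 / 248 = 56.75951... → 56.760.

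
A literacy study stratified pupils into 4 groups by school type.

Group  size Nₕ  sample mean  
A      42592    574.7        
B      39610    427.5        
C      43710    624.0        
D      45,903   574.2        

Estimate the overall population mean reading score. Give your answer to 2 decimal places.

553.17

x̄_st = (Σ Nₕx̄ₕ) / (Σ Nₕ) = (42592·574.7 + 39610·427.5 + 43710·624.0 + 45903·574.2) / 171815
= 95043440 / 171815 = 553.1731... → 553.17.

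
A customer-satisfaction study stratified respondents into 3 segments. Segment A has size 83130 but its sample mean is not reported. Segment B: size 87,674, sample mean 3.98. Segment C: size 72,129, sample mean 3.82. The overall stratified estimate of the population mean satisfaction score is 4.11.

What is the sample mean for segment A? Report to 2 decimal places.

N = 83130 + 87674 + 72129 = 242933.
Overall total = μ·N = 4.11·242933 = 998454.63.
Subtract the known strata: 87674·3.98 + 72129·3.82 = 624475.3.
Remaining total for segment A: 998454.63 − 624475.3 = 373979.33.
Divide by its size: 373979.33 / 83130 = 4.4987... → 4.50.

4.50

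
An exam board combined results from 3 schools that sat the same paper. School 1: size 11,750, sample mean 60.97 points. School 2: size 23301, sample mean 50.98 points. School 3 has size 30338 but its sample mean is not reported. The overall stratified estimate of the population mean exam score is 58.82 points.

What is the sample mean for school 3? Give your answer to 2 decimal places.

64.01

Σ Nₕx̄ₕ = N·μ, so 30338·x̄_3 = 65389·58.82 − (11750·60.97 + 23301·50.98).
= 3846180.98 − 1904282.48 = 1941898.5.
x̄_3 = 1941898.5 / 30338 = 64.0088... → 64.01.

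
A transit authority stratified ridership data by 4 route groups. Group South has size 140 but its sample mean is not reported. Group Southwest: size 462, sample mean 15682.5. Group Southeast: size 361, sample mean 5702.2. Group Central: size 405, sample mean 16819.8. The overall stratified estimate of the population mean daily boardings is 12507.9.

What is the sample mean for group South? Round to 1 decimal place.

Σ Nₕx̄ₕ = N·μ, so 140·x̄_South = 1368·12507.9 − (462·15682.5 + 361·5702.2 + 405·16819.8).
= 17110807.2 − 16115828.2 = 994979.
x̄_South = 994979 / 140 = 7106.993... → 7107.0.

7107.0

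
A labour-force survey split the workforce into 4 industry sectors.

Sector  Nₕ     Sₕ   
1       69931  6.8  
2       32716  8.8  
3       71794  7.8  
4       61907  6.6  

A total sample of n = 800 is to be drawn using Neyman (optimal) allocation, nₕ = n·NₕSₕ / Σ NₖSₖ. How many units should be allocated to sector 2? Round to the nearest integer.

1: NₕSₕ = 69931·6.8 = 475530.8
2: NₕSₕ = 32716·8.8 = 287900.8
3: NₕSₕ = 71794·7.8 = 559993.2
4: NₕSₕ = 61907·6.6 = 408586.2
Σ NₕSₕ = 1732011.
n_2 = 800·287900.8/1732011 = 132.979... → 133.

133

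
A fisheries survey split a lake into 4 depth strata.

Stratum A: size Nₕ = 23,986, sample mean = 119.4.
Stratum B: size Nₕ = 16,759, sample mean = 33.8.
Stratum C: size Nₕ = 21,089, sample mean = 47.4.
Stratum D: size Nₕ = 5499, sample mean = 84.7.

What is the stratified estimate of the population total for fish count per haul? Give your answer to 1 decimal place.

Population total = Σ Nₕ·x̄ₕ (each stratum's size times its mean).
23986·119.4 + 16759·33.8 + 21089·47.4 + 5499·84.7 = 2863928.4 + 566454.2 + 999618.6 + 465765.3 = 4895766.5.

4895766.5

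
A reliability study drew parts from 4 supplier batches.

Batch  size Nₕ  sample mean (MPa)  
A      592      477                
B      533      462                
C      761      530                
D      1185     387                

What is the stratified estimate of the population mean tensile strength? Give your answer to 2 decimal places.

452.80

x̄_st = (Σ Nₕx̄ₕ) / (Σ Nₕ) = (592·477 + 533·462 + 761·530 + 1185·387) / 3071
= 1390555 / 3071 = 452.8020... → 452.80.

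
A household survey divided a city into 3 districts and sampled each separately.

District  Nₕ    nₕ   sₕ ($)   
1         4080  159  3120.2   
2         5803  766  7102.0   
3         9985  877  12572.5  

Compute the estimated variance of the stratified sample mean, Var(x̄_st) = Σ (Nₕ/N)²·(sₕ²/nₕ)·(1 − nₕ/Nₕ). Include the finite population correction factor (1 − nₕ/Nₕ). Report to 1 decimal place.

48882.0

N = 19868. Term for each stratum: Wₕ²sₕ²/nₕ·(1−nₕ/Nₕ).
Var(x̄_st) = 2481.5124 + 4875.8326 + 41524.6981 = 48882.0431 → 48882.0.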